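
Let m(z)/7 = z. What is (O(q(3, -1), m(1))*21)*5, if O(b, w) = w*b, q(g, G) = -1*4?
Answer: -2940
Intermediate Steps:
q(g, G) = -4
m(z) = 7*z
O(b, w) = b*w
(O(q(3, -1), m(1))*21)*5 = (-28*21)*5 = (-4*7*21)*5 = -28*21*5 = -588*5 = -2940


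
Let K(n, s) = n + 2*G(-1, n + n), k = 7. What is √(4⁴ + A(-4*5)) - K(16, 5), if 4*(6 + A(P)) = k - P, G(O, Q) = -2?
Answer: -12 + √1027/2 ≈ 4.0234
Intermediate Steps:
K(n, s) = -4 + n (K(n, s) = n + 2*(-2) = n - 4 = -4 + n)
A(P) = -17/4 - P/4 (A(P) = -6 + (7 - P)/4 = -6 + (7/4 - P/4) = -17/4 - P/4)
√(4⁴ + A(-4*5)) - K(16, 5) = √(4⁴ + (-17/4 - (-1)*5)) - (-4 + 16) = √(256 + (-17/4 - ¼*(-20))) - 1*12 = √(256 + (-17/4 + 5)) - 12 = √(256 + ¾) - 12 = √(1027/4) - 12 = √1027/2 - 12 = -12 + √1027/2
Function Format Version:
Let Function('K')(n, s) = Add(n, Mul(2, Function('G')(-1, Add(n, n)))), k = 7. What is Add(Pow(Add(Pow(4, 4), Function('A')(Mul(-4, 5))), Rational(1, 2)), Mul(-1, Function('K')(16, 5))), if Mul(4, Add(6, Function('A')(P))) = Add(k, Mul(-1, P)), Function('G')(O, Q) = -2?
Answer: Add(-12, Mul(Rational(1, 2), Pow(1027, Rational(1, 2)))) ≈ 4.0234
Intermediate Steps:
Function('K')(n, s) = Add(-4, n) (Function('K')(n, s) = Add(n, Mul(2, -2)) = Add(n, -4) = Add(-4, n))
Function('A')(P) = Add(Rational(-17, 4), Mul(Rational(-1, 4), P)) (Function('A')(P) = Add(-6, Mul(Rational(1, 4), Add(7, Mul(-1, P)))) = Add(-6, Add(Rational(7, 4), Mul(Rational(-1, 4), P))) = Add(Rational(-17, 4), Mul(Rational(-1, 4), P)))
Add(Pow(Add(Pow(4, 4), Function('A')(Mul(-4, 5))), Rational(1, 2)), Mul(-1, Function('K')(16, 5))) = Add(Pow(Add(Pow(4, 4), Add(Rational(-17, 4), Mul(Rational(-1, 4), Mul(-4, 5)))), Rational(1, 2)), Mul(-1, Add(-4, 16))) = Add(Pow(Add(256, Add(Rational(-17, 4), Mul(Rational(-1, 4), -20))), Rational(1, 2)), Mul(-1, 12)) = Add(Pow(Add(256, Add(Rational(-17, 4), 5)), Rational(1, 2)), -12) = Add(Pow(Add(256, Rational(3, 4)), Rational(1, 2)), -12) = Add(Pow(Rational(1027, 4), Rational(1, 2)), -12) = Add(Mul(Rational(1, 2), Pow(1027, Rational(1, 2))), -12) = Add(-12, Mul(Rational(1, 2), Pow(1027, Rational(1, 2))))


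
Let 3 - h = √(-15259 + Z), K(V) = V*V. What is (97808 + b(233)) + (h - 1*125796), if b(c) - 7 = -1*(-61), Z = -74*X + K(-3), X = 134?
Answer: -27917 - I*√25166 ≈ -27917.0 - 158.64*I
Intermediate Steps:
K(V) = V²
Z = -9907 (Z = -74*134 + (-3)² = -9916 + 9 = -9907)
h = 3 - I*√25166 (h = 3 - √(-15259 - 9907) = 3 - √(-25166) = 3 - I*√25166 ≈ 3.0 - 158.64*I)
b(c) = 68 (b(c) = 7 - 1*(-61) = 7 + 61 = 68)
(97808 + b(233)) + (h - 1*125796) = (97808 + 68) + ((3 - I*√25166) - 1*125796) = 97876 + ((3 - I*√25166) - 125796) = 97876 + (-125793 - I*√25166) = -27917 - I*√25166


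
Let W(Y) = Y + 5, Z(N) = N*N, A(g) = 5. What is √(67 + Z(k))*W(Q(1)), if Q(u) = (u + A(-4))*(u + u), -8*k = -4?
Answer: 17*√269/2 ≈ 139.41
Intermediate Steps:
k = ½ (k = -⅛*(-4) = ½ ≈ 0.50000)
Z(N) = N²
Q(u) = 2*u*(5 + u) (Q(u) = (u + 5)*(u + u) = (5 + u)*(2*u) = 2*u*(5 + u))
W(Y) = 5 + Y
√(67 + Z(k))*W(Q(1)) = √(67 + (½)²)*(5 + 2*1*(5 + 1)) = √(67 + ¼)*(5 + 2*1*6) = √(269/4)*(5 + 12) = (√269/2)*17 = 17*√269/2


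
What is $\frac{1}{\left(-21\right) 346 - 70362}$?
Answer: $- \frac{1}{77628} \approx -1.2882 \cdot 10^{-5}$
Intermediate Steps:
$\frac{1}{\left(-21\right) 346 - 70362} = \frac{1}{-7266 - 70362} = \frac{1}{-77628} = - \frac{1}{77628}$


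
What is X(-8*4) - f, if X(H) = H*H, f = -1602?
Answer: 2626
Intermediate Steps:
X(H) = H²
X(-8*4) - f = (-8*4)² - 1*(-1602) = (-32)² + 1602 = 1024 + 1602 = 2626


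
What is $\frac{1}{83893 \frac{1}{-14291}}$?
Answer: $- \frac{14291}{83893} \approx -0.17035$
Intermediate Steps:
$\frac{1}{83893 \frac{1}{-14291}} = \frac{1}{83893 \left(- \frac{1}{14291}\right)} = \frac{1}{- \frac{83893}{14291}} = - \frac{14291}{83893}$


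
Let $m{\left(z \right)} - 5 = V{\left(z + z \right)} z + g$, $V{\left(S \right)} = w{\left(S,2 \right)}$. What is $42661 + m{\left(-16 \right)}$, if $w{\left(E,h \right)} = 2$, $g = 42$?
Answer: $42676$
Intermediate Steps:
$V{\left(S \right)} = 2$
$m{\left(z \right)} = 47 + 2 z$ ($m{\left(z \right)} = 5 + \left(2 z + 42\right) = 5 + \left(42 + 2 z\right) = 47 + 2 z$)
$42661 + m{\left(-16 \right)} = 42661 + \left(47 + 2 \left(-16\right)\right) = 42661 + \left(47 - 32\right) = 42661 + 15 = 42676$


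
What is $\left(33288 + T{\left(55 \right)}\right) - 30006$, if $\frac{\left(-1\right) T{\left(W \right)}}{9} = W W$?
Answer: $-23943$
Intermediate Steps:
$T{\left(W \right)} = - 9 W^{2}$ ($T{\left(W \right)} = - 9 W W = - 9 W^{2}$)
$\left(33288 + T{\left(55 \right)}\right) - 30006 = \left(33288 - 9 \cdot 55^{2}\right) - 30006 = \left(33288 - 27225\right) - 30006 = 6063 - 30006 = -23943$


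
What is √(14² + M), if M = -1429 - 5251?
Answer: 2*I*√1621 ≈ 80.523*I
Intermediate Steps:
M = -6680
√(14² + M) = √(14² - 6680) = √(196 - 6680) = √(-6484) = 2*I*√1621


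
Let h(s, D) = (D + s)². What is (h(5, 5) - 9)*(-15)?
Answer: -1365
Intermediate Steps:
(h(5, 5) - 9)*(-15) = ((5 + 5)² - 9)*(-15) = (10² - 9)*(-15) = (100 - 9)*(-15) = 91*(-15) = -1365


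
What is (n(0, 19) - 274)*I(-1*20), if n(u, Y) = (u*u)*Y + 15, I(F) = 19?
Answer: -4921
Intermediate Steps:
n(u, Y) = 15 + Y*u² (n(u, Y) = u²*Y + 15 = Y*u² + 15 = 15 + Y*u²)
(n(0, 19) - 274)*I(-1*20) = ((15 + 19*0²) - 274)*19 = ((15 + 19*0) - 274)*19 = ((15 + 0) - 274)*19 = (15 - 274)*19 = -259*19 = -4921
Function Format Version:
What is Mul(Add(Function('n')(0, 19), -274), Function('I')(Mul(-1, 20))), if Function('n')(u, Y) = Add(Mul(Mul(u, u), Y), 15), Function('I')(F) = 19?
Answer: -4921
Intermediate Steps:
Function('n')(u, Y) = Add(15, Mul(Y, Pow(u, 2))) (Function('n')(u, Y) = Add(Mul(Pow(u, 2), Y), 15) = Add(Mul(Y, Pow(u, 2)), 15) = Add(15, Mul(Y, Pow(u, 2))))
Mul(Add(Function('n')(0, 19), -274), Function('I')(Mul(-1, 20))) = Mul(Add(Add(15, Mul(19, Pow(0, 2))), -274), 19) = Mul(Add(Add(15, Mul(19, 0)), -274), 19) = Mul(Add(Add(15, 0), -274), 19) = Mul(Add(15, -274), 19) = Mul(-259, 19) = -4921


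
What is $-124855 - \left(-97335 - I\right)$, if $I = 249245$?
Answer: $221725$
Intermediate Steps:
$-124855 - \left(-97335 - I\right) = -124855 - \left(-97335 - 249245\right) = -124855 - -346580 = -124855 + 346580 = 221725$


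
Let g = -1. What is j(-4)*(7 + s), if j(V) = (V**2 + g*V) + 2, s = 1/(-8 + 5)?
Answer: 440/3 ≈ 146.67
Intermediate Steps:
s = -1/3 (s = 1/(-3) = -1/3 ≈ -0.33333)
j(V) = 2 + V**2 - V (j(V) = (V**2 - V) + 2 = 2 + V**2 - V)
j(-4)*(7 + s) = (2 + (-4)**2 - 1*(-4))*(7 - 1/3) = (2 + 16 + 4)*(20/3) = 22*(20/3) = 440/3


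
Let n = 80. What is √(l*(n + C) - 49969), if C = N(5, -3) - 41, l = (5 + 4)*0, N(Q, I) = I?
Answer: I*√49969 ≈ 223.54*I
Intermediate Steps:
l = 0 (l = 9*0 = 0)
C = -44 (C = -3 - 41 = -44)
√(l*(n + C) - 49969) = √(0*(80 - 44) - 49969) = √(0*36 - 49969) = √(0 - 49969) = √(-49969) = I*√49969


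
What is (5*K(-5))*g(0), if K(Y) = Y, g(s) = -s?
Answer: 0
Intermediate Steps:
(5*K(-5))*g(0) = (5*(-5))*(-1*0) = -25*0 = 0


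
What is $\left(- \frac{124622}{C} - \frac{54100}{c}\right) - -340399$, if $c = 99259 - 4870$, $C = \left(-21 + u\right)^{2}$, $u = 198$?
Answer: $\frac{335528281258187}{985704327} \approx 3.4039 \cdot 10^{5}$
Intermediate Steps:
$C = 31329$ ($C = \left(-21 + 198\right)^{2} = 177^{2} = 31329$)
$c = 94389$
$\left(- \frac{124622}{C} - \frac{54100}{c}\right) - -340399 = \left(- \frac{124622}{31329} - \frac{54100}{94389}\right) - -340399 = \left(\left(-124622\right) \frac{1}{31329} - \frac{54100}{94389}\right) + 340399 = \left(- \frac{124622}{31329} - \frac{54100}{94389}\right) + 340399 = - \frac{4485948286}{985704327} + 340399 = \frac{335528281258187}{985704327}$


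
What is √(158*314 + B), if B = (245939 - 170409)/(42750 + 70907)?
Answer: √640892116467398/113657 ≈ 222.74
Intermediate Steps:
B = 75530/113657 ≈ 0.66454
√(158*314 + B) = √(158*314 + 75530/113657) = √(49612 + 75530/113657) = √(5638826614/113657) = √640892116467398/113657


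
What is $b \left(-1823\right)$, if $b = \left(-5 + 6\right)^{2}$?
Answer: $-1823$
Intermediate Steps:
$b = 1$ ($b = 1^{2} = 1$)
$b \left(-1823\right) = 1 \left(-1823\right) = -1823$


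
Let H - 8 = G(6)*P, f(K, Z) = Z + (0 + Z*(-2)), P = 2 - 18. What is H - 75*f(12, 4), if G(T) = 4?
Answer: 244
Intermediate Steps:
P = -16
f(K, Z) = -Z (f(K, Z) = Z + (0 - 2*Z) = Z - 2*Z = -Z)
H = -56 (H = 8 + 4*(-16) = 8 - 64 = -56)
H - 75*f(12, 4) = -56 - (-75)*4 = -56 - 75*(-4) = -56 + 300 = 244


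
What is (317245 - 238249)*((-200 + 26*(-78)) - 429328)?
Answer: -34091197776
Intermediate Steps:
(317245 - 238249)*((-200 + 26*(-78)) - 429328) = 78996*((-200 - 2028) - 429328) = 78996*(-2228 - 429328) = 78996*(-431556) = -34091197776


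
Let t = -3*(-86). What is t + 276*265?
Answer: 73398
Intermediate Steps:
t = 258
t + 276*265 = 258 + 276*265 = 258 + 73140 = 73398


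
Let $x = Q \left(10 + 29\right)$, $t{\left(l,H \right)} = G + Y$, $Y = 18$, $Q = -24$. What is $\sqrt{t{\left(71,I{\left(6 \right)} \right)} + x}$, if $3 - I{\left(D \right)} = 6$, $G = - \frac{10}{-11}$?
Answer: $\frac{2 i \sqrt{27742}}{11} \approx 30.284 i$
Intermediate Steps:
$G = \frac{10}{11}$ ($G = \left(-10\right) \left(- \frac{1}{11}\right) = \frac{10}{11} \approx 0.90909$)
$I{\left(D \right)} = -3$ ($I{\left(D \right)} = 3 - 6 = -3$)
$t{\left(l,H \right)} = \frac{208}{11}$ ($t{\left(l,H \right)} = \frac{10}{11} + 18 = \frac{208}{11}$)
$x = -936$ ($x = - 24 \left(10 + 29\right) = \left(-24\right) 39 = -936$)
$\sqrt{t{\left(71,I{\left(6 \right)} \right)} + x} = \sqrt{\frac{208}{11} - 936} = \sqrt{- \frac{10088}{11}} = \frac{2 i \sqrt{27742}}{11}$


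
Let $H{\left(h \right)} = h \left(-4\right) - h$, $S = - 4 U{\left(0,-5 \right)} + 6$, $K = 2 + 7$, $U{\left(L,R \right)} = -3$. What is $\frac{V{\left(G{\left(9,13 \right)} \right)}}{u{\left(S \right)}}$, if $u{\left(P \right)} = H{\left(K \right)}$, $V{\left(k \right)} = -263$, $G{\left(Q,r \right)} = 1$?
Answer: $\frac{263}{45} \approx 5.8444$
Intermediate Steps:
$K = 9$
$S = 18$ ($S = \left(-4\right) \left(-3\right) + 6 = 12 + 6 = 18$)
$H{\left(h \right)} = - 5 h$ ($H{\left(h \right)} = - 4 h - h = - 5 h$)
$u{\left(P \right)} = -45$ ($u{\left(P \right)} = \left(-5\right) 9 = -45$)
$\frac{V{\left(G{\left(9,13 \right)} \right)}}{u{\left(S \right)}} = - \frac{263}{-45} = \left(-263\right) \left(- \frac{1}{45}\right) = \frac{263}{45}$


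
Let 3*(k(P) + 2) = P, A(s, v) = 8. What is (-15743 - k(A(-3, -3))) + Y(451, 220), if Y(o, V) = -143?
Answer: -47660/3 ≈ -15887.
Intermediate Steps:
k(P) = -2 + P/3
(-15743 - k(A(-3, -3))) + Y(451, 220) = (-15743 - (-2 + (⅓)*8)) - 143 = (-15743 - (-2 + 8/3)) - 143 = (-15743 - 1*⅔) - 143 = (-15743 - ⅔) - 143 = -47231/3 - 143 = -47660/3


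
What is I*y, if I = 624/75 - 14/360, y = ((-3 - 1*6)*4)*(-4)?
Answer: 29812/25 ≈ 1192.5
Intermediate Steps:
y = 144 (y = ((-3 - 6)*4)*(-4) = -9*4*(-4) = -36*(-4) = 144)
I = 7453/900 (I = 624*(1/75) - 14*1/360 = 208/25 - 7/180 = 7453/900 ≈ 8.2811)
I*y = (7453/900)*144 = 29812/25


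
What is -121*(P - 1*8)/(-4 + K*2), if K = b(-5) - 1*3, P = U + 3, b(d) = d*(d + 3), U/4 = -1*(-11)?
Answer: -4719/10 ≈ -471.90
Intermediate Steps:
U = 44 (U = 4*(-1*(-11)) = 4*11 = 44)
b(d) = d*(3 + d)
P = 47 (P = 44 + 3 = 47)
K = 7 (K = -5*(3 - 5) - 1*3 = -5*(-2) - 3 = 10 - 3 = 7)
-121*(P - 1*8)/(-4 + K*2) = -121*(47 - 1*8)/(-4 + 7*2) = -121*(47 - 8)/(-4 + 14) = -4719/10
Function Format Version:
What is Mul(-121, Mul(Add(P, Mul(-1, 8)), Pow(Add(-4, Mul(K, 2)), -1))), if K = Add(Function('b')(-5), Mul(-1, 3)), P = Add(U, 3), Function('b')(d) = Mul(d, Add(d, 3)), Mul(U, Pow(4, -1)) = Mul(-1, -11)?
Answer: Rational(-4719, 10) ≈ -471.90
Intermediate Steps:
U = 44 (U = Mul(4, Mul(-1, -11)) = Mul(4, 11) = 44)
Function('b')(d) = Mul(d, Add(3, d))
P = 47 (P = Add(44, 3) = 47)
K = 7 (K = Add(Mul(-5, Add(3, -5)), Mul(-1, 3)) = Add(Mul(-5, -2), -3) = Add(10, -3) = 7)
Mul(-121, Mul(Add(P, Mul(-1, 8)), Pow(Add(-4, Mul(K, 2)), -1))) = Mul(-121, Mul(Add(47, Mul(-1, 8)), Pow(Add(-4, Mul(7, 2)), -1))) = Mul(-121, Mul(Add(47, -8), Pow(Add(-4, 14), -1))) = Mul(-121, Mul(39, Pow(10, -1))) = Mul(-121, Mul(39, Rational(1, 10))) = Mul(-121, Rational(39, 10)) = Rational(-4719, 10)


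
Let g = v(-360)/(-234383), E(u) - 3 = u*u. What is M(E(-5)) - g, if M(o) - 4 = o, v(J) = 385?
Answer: 7500641/234383 ≈ 32.002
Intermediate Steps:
E(u) = 3 + u² (E(u) = 3 + u*u = 3 + u²)
g = -385/234383 (g = 385/(-234383) = 385*(-1/234383) = -385/234383 ≈ -0.0016426)
M(o) = 4 + o
M(E(-5)) - g = (4 + (3 + (-5)²)) - 1*(-385/234383) = (4 + (3 + 25)) + 385/234383 = (4 + 28) + 385/234383 = 32 + 385/234383 = 7500641/234383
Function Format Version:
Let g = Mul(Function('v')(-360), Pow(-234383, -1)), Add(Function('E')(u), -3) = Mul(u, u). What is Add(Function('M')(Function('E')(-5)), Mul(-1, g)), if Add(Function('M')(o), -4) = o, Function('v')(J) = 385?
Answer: Rational(7500641, 234383) ≈ 32.002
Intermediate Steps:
Function('E')(u) = Add(3, Pow(u, 2)) (Function('E')(u) = Add(3, Mul(u, u)) = Add(3, Pow(u, 2)))
g = Rational(-385, 234383) (g = Mul(385, Pow(-234383, -1)) = Mul(385, Rational(-1, 234383)) = Rational(-385, 234383) ≈ -0.0016426)
Function('M')(o) = Add(4, o)
Add(Function('M')(Function('E')(-5)), Mul(-1, g)) = Add(Add(4, Add(3, Pow(-5, 2))), Mul(-1, Rational(-385, 234383))) = Add(Add(4, Add(3, 25)), Rational(385, 234383)) = Add(Add(4, 28), Rational(385, 234383)) = Add(32, Rational(385, 234383)) = Rational(7500641, 234383)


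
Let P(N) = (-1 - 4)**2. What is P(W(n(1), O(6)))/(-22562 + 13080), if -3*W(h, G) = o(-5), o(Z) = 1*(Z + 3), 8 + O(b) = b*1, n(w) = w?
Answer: -25/9482 ≈ -0.0026366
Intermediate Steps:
O(b) = -8 + b (O(b) = -8 + b*1 = -8 + b)
o(Z) = 3 + Z (o(Z) = 1*(3 + Z) = 3 + Z)
W(h, G) = 2/3 (W(h, G) = -(3 - 5)/3 = -1/3*(-2) = 2/3)
P(N) = 25 (P(N) = (-5)**2 = 25)
P(W(n(1), O(6)))/(-22562 + 13080) = 25/(-22562 + 13080) = 25/(-9482) = 25*(-1/9482) = -25/9482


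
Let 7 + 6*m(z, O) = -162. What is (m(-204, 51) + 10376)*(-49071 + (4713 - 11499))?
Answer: -1155997853/2 ≈ -5.7800e+8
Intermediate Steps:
m(z, O) = -169/6 (m(z, O) = -7/6 + (1/6)*(-162) = -7/6 - 27 = -169/6)
(m(-204, 51) + 10376)*(-49071 + (4713 - 11499)) = (-169/6 + 10376)*(-49071 + (4713 - 11499)) = 62087*(-49071 - 6786)/6 = (62087/6)*(-55857) = -1155997853/2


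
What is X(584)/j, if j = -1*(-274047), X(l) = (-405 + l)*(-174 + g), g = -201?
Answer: -22375/91349 ≈ -0.24494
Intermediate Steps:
X(l) = 151875 - 375*l (X(l) = (-405 + l)*(-174 - 201) = (-405 + l)*(-375) = 151875 - 375*l)
j = 274047
X(584)/j = (151875 - 375*584)/274047 = (151875 - 219000)*(1/274047) = -67125*1/274047 = -22375/91349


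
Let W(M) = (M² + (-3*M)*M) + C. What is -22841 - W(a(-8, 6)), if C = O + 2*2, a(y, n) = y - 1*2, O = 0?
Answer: -22645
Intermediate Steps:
a(y, n) = -2 + y (a(y, n) = y - 2 = -2 + y)
C = 4 (C = 0 + 2*2 = 0 + 4 = 4)
W(M) = 4 - 2*M² (W(M) = (M² + (-3*M)*M) + 4 = (M² - 3*M²) + 4 = -2*M² + 4 = 4 - 2*M²)
-22841 - W(a(-8, 6)) = -22841 - (4 - 2*(-2 - 8)²) = -22841 - (4 - 2*(-10)²) = -22841 - (4 - 2*100) = -22841 - (4 - 200) = -22841 - 1*(-196) = -22841 + 196 = -22645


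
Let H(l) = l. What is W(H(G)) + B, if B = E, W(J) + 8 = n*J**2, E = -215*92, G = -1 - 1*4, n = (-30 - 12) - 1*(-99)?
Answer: -18363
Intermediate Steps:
n = 57 (n = -42 + 99 = 57)
G = -5 (G = -1 - 4 = -5)
E = -19780
W(J) = -8 + 57*J**2
B = -19780
W(H(G)) + B = (-8 + 57*(-5)**2) - 19780 = (-8 + 57*25) - 19780 = (-8 + 1425) - 19780 = 1417 - 19780 = -18363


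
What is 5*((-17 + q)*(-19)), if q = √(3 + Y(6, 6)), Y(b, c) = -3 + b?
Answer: 1615 - 95*√6 ≈ 1382.3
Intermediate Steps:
q = √6 (q = √(3 + (-3 + 6)) = √(3 + 3) = √6 ≈ 2.4495)
5*((-17 + q)*(-19)) = 5*((-17 + √6)*(-19)) = 5*(323 - 19*√6) = 1615 - 95*√6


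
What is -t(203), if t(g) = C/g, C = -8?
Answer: 8/203 ≈ 0.039409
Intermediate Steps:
t(g) = -8/g
-t(203) = -(-8)/203 = -1*(-8/203) = 8/203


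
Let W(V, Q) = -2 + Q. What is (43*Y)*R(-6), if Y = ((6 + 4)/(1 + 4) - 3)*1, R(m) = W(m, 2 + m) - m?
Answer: 0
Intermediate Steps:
R(m) = 0 (R(m) = (-2 + (2 + m)) - m = m - m = 0)
Y = -1 (Y = (10/5 - 3)*1 = (10*(1/5) - 3)*1 = (2 - 3)*1 = -1*1 = -1)
(43*Y)*R(-6) = (43*(-1))*0 = -43*0 = 0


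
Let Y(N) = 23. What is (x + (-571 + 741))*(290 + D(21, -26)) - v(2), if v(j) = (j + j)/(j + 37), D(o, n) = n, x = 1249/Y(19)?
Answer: 53116972/897 ≈ 59216.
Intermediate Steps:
x = 1249/23 ≈ 54.304
v(j) = 2*j/(37 + j) (v(j) = (2*j)/(37 + j) = 2*j/(37 + j))
(x + (-571 + 741))*(290 + D(21, -26)) - v(2) = (1249/23 + (-571 + 741))*(290 - 26) - 2*2/(37 + 2) = (1249/23 + 170)*264 - 2*2/39 = (5159/23)*264 - 2*2/39 = 1361976/23 - 1*4/39 = 1361976/23 - 4/39 = 53116972/897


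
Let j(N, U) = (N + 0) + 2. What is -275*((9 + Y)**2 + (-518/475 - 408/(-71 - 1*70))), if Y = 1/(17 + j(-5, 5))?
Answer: -4047666799/175028 ≈ -23126.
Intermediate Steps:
j(N, U) = 2 + N (j(N, U) = N + 2 = 2 + N)
Y = 1/14 (Y = 1/(17 + (2 - 5)) = 1/(17 - 3) = 1/14 ≈ 0.071429)
-275*((9 + Y)**2 + (-518/475 - 408/(-71 - 1*70))) = -275*((9 + 1/14)**2 + (-518/475 - 408/(-71 - 1*70))) = -275*((127/14)**2 + (-518*1/475 - 408/(-71 - 70))) = -275*(16129/196 + (-518/475 - 408/(-141))) = -275*(16129/196 + (-518/475 - 408*(-1/141))) = -275*(16129/196 + (-518/475 + 136/47)) = -275*(16129/196 + 40254/22325) = -275*367969709/4375700 = -4047666799/175028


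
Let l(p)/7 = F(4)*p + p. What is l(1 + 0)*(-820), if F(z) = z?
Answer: -28700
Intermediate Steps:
l(p) = 35*p (l(p) = 7*(4*p + p) = 7*(5*p) = 35*p)
l(1 + 0)*(-820) = (35*(1 + 0))*(-820) = (35*1)*(-820) = 35*(-820) = -28700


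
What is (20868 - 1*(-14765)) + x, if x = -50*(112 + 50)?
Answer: 27533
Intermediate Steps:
x = -8100 (x = -50*162 = -8100)
(20868 - 1*(-14765)) + x = (20868 - 1*(-14765)) - 8100 = (20868 + 14765) - 8100 = 35633 - 8100 = 27533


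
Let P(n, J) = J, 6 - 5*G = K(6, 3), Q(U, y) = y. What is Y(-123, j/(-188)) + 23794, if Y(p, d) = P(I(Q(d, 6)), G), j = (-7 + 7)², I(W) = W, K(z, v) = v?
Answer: 118973/5 ≈ 23795.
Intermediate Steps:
j = 0 (j = 0² = 0)
G = ⅗ (G = 6/5 - ⅕*3 = 6/5 - ⅗ = ⅗ ≈ 0.60000)
Y(p, d) = ⅗
Y(-123, j/(-188)) + 23794 = ⅗ + 23794 = 118973/5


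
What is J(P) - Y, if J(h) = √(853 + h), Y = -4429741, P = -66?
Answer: 4429741 + √787 ≈ 4.4298e+6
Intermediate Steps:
J(P) - Y = √(853 - 66) - 1*(-4429741) = √787 + 4429741 = 4429741 + √787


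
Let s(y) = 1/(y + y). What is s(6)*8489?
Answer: 8489/12 ≈ 707.42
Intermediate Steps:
s(y) = 1/(2*y)
s(6)*8489 = ((½)/6)*8489 = ((½)*(⅙))*8489 = (1/12)*8489 = 8489/12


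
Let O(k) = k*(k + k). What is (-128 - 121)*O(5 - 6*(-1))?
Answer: -60258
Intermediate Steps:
O(k) = 2*k² (O(k) = k*(2*k) = 2*k²)
(-128 - 121)*O(5 - 6*(-1)) = (-128 - 121)*(2*(5 - 6*(-1))²) = -498*(5 - 1*(-6))² = -498*(5 + 6)² = -498*11² = -498*121 = -249*242 = -60258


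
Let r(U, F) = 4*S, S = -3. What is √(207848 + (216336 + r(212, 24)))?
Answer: 2*√106043 ≈ 651.29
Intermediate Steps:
r(U, F) = -12 (r(U, F) = 4*(-3) = -12)
√(207848 + (216336 + r(212, 24))) = √(207848 + (216336 - 12)) = √(207848 + 216324) = √424172 = 2*√106043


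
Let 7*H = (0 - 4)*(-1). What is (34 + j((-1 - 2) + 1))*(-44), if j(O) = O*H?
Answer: -10120/7 ≈ -1445.7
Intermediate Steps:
H = 4/7 (H = ((0 - 4)*(-1))/7 = (-4*(-1))/7 = (⅐)*4 = 4/7 ≈ 0.57143)
j(O) = 4*O/7 (j(O) = O*(4/7) = 4*O/7)
(34 + j((-1 - 2) + 1))*(-44) = (34 + 4*((-1 - 2) + 1)/7)*(-44) = (34 + 4*(-3 + 1)/7)*(-44) = (34 + (4/7)*(-2))*(-44) = (34 - 8/7)*(-44) = (230/7)*(-44) = -10120/7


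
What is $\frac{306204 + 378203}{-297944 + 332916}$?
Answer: $\frac{684407}{34972} \approx 19.57$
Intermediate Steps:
$\frac{306204 + 378203}{-297944 + 332916} = \frac{684407}{34972}$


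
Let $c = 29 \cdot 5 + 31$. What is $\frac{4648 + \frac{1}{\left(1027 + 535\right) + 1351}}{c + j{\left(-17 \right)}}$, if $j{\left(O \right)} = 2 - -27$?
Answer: $\frac{2707925}{119433} \approx 22.673$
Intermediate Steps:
$c = 176$ ($c = 145 + 31 = 176$)
$j{\left(O \right)} = 29$ ($j{\left(O \right)} = 2 + 27 = 29$)
$\frac{4648 + \frac{1}{\left(1027 + 535\right) + 1351}}{c + j{\left(-17 \right)}} = \frac{4648 + \frac{1}{\left(1027 + 535\right) + 1351}}{176 + 29} = \frac{4648 + \frac{1}{1562 + 1351}}{205} = \left(4648 + \frac{1}{2913}\right) \frac{1}{205} = \frac{13539625}{2913} \cdot \frac{1}{205} = \frac{2707925}{119433}$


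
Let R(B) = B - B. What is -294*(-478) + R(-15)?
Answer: 140532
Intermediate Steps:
R(B) = 0
-294*(-478) + R(-15) = -294*(-478) + 0 = 140532 + 0 = 140532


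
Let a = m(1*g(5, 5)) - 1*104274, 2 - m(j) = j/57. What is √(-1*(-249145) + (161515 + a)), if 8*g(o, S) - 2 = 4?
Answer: √442424253/38 ≈ 553.52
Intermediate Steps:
g(o, S) = ¾ (g(o, S) = ¼ + (⅛)*4 = ¼ + ½ = ¾)
m(j) = 2 - j/57
a = -7924673/76 (a = (2 - 3/(57*4)) - 1*104274 = (2 - 1/57*¾) - 104274 = (2 - 1/76) - 104274 = 151/76 - 104274 = -7924673/76 ≈ -1.0427e+5)
√(-1*(-249145) + (161515 + a)) = √(-1*(-249145) + (161515 - 7924673/76)) = √(249145 + 4350467/76) = √(23285487/76) = √442424253/38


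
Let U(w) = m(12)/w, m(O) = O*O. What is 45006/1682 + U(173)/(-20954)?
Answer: 40787099511/1524330161 ≈ 26.757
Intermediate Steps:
m(O) = O**2
U(w) = 144/w (U(w) = 12**2/w = 144/w)
45006/1682 + U(173)/(-20954) = 45006/1682 + (144/173)/(-20954) = 45006*(1/1682) + (144*(1/173))*(-1/20954) = 22503/841 + (144/173)*(-1/20954) = 22503/841 - 72/1812521 = 40787099511/1524330161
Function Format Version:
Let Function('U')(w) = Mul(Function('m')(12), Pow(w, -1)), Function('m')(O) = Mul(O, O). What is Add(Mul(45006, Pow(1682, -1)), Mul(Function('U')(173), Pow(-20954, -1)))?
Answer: Rational(40787099511, 1524330161) ≈ 26.757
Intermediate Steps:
Function('m')(O) = Pow(O, 2)
Function('U')(w) = Mul(144, Pow(w, -1)) (Function('U')(w) = Mul(Pow(12, 2), Pow(w, -1)) = Mul(144, Pow(w, -1)))
Add(Mul(45006, Pow(1682, -1)), Mul(Function('U')(173), Pow(-20954, -1))) = Add(Mul(45006, Pow(1682, -1)), Mul(Mul(144, Pow(173, -1)), Pow(-20954, -1))) = Add(Mul(45006, Rational(1, 1682)), Mul(Mul(144, Rational(1, 173)), Rational(-1, 20954))) = Add(Rational(22503, 841), Mul(Rational(144, 173), Rational(-1, 20954))) = Add(Rational(22503, 841), Rational(-72, 1812521)) = Rational(40787099511, 1524330161)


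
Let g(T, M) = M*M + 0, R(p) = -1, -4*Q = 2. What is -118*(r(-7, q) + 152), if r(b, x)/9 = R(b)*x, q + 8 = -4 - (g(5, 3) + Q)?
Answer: -39707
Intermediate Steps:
Q = -½ (Q = -¼*2 = -½ ≈ -0.50000)
g(T, M) = M² (g(T, M) = M² + 0 = M²)
q = -41/2 (q = -8 + (-4 - (3² - ½)) = -8 + (-4 - (9 - ½)) = -8 + (-4 - 1*17/2) = -8 + (-4 - 17/2) = -8 - 25/2 = -41/2 ≈ -20.500)
r(b, x) = -9*x (r(b, x) = 9*(-x) = -9*x)
-118*(r(-7, q) + 152) = -118*(-9*(-41/2) + 152) = -118*(369/2 + 152) = -118*673/2 = -39707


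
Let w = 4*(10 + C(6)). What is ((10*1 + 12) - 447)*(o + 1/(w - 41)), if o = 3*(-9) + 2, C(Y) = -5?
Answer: 223550/21 ≈ 10645.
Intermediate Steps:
o = -25 (o = -27 + 2 = -25)
w = 20 (w = 4*(10 - 5) = 4*5 = 20)
((10*1 + 12) - 447)*(o + 1/(w - 41)) = ((10*1 + 12) - 447)*(-25 + 1/(20 - 41)) = ((10 + 12) - 447)*(-25 + 1/(-21)) = (22 - 447)*(-25 - 1/21) = -425*(-526/21) = 223550/21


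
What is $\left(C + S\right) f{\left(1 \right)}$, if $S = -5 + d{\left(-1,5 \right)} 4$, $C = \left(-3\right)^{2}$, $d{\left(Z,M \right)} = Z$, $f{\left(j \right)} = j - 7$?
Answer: $0$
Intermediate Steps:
$f{\left(j \right)} = -7 + j$
$C = 9$
$S = -9$ ($S = -5 - 4 = -9$)
$\left(C + S\right) f{\left(1 \right)} = \left(9 - 9\right) \left(-7 + 1\right) = 0 \left(-6\right) = 0$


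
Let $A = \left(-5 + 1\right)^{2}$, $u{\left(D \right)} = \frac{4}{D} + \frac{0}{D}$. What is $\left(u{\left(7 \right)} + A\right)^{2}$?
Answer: $\frac{13456}{49} \approx 274.61$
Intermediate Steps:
$u{\left(D \right)} = \frac{4}{D}$ ($u{\left(D \right)} = \frac{4}{D} + 0 = \frac{4}{D}$)
$A = 16$ ($A = \left(-4\right)^{2} = 16$)
$\left(u{\left(7 \right)} + A\right)^{2} = \left(\frac{4}{7} + 16\right)^{2} = \left(\frac{116}{7}\right)^{2} = \frac{13456}{49}$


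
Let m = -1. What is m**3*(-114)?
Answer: 114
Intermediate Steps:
m**3*(-114) = (-1)**3*(-114) = -1*(-114) = 114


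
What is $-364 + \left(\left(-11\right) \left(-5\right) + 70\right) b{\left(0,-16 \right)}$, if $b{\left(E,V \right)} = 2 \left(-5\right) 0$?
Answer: $-364$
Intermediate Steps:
$b{\left(E,V \right)} = 0$ ($b{\left(E,V \right)} = \left(-10\right) 0 = 0$)
$-364 + \left(\left(-11\right) \left(-5\right) + 70\right) b{\left(0,-16 \right)} = -364 + \left(\left(-11\right) \left(-5\right) + 70\right) 0 = -364 + \left(55 + 70\right) 0 = -364 + 125 \cdot 0 = -364 + 0 = -364$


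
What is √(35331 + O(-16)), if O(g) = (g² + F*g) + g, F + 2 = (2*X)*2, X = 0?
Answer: √35603 ≈ 188.69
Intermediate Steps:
F = -2 (F = -2 + (2*0)*2 = -2 + 0*2 = -2 + 0 = -2)
O(g) = g² - g (O(g) = (g² - 2*g) + g = g² - g)
√(35331 + O(-16)) = √(35331 - 16*(-1 - 16)) = √(35331 - 16*(-17)) = √(35331 + 272) = √35603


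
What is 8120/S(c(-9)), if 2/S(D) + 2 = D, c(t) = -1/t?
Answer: -69020/9 ≈ -7668.9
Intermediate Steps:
S(D) = 2/(-2 + D)
8120/S(c(-9)) = 8120/((2/(-2 - 1/(-9)))) = 8120/((2/(-2 - 1*(-⅑)))) = 8120/((2/(-2 + ⅑))) = 8120/((2/(-17/9))) = 8120/((2*(-9/17))) = 8120/(-18/17) = 8120*(-17/18) = -69020/9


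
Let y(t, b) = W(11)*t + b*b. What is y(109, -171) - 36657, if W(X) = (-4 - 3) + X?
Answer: -6980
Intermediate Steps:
W(X) = -7 + X
y(t, b) = b**2 + 4*t (y(t, b) = (-7 + 11)*t + b*b = 4*t + b**2 = b**2 + 4*t)
y(109, -171) - 36657 = ((-171)**2 + 4*109) - 36657 = (29241 + 436) - 36657 = 29677 - 36657 = -6980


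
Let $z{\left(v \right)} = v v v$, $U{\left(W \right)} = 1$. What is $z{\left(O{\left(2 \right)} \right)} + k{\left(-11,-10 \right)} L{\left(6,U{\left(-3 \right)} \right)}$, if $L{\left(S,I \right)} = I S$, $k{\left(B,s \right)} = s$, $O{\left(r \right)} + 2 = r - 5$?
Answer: $-185$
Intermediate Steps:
$O{\left(r \right)} = -7 + r$ ($O{\left(r \right)} = -2 + \left(r - 5\right) = -2 + \left(-5 + r\right) = -7 + r$)
$z{\left(v \right)} = v^{3}$ ($z{\left(v \right)} = v^{2} v = v^{3}$)
$z{\left(O{\left(2 \right)} \right)} + k{\left(-11,-10 \right)} L{\left(6,U{\left(-3 \right)} \right)} = \left(-7 + 2\right)^{3} - 10 \cdot 1 \cdot 6 = \left(-5\right)^{3} - 60 = -125 - 60 = -185$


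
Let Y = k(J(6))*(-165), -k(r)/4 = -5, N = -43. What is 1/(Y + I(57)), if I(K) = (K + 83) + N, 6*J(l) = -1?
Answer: -1/3203 ≈ -0.00031221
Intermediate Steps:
J(l) = -1/6 (J(l) = (1/6)*(-1) = -1/6)
k(r) = 20 (k(r) = -4*(-5) = 20)
I(K) = 40 + K (I(K) = (K + 83) - 43 = (83 + K) - 43 = 40 + K)
Y = -3300 (Y = 20*(-165) = -3300)
1/(Y + I(57)) = 1/(-3300 + (40 + 57)) = 1/(-3300 + 97) = 1/(-3203) = -1/3203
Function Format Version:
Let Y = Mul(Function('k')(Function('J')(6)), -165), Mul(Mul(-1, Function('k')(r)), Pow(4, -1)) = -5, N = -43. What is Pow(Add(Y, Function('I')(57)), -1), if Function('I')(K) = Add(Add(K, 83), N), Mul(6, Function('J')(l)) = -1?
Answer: Rational(-1, 3203) ≈ -0.00031221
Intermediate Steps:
Function('J')(l) = Rational(-1, 6) (Function('J')(l) = Mul(Rational(1, 6), -1) = Rational(-1, 6))
Function('k')(r) = 20 (Function('k')(r) = Mul(-4, -5) = 20)
Function('I')(K) = Add(40, K) (Function('I')(K) = Add(Add(K, 83), -43) = Add(Add(83, K), -43) = Add(40, K))
Y = -3300 (Y = Mul(20, -165) = -3300)
Pow(Add(Y, Function('I')(57)), -1) = Pow(Add(-3300, Add(40, 57)), -1) = Pow(Add(-3300, 97), -1) = Pow(-3203, -1) = Rational(-1, 3203)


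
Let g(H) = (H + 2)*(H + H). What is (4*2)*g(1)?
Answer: 48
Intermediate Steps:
g(H) = 2*H*(2 + H) (g(H) = (2 + H)*(2*H) = 2*H*(2 + H))
(4*2)*g(1) = (4*2)*(2*1*(2 + 1)) = 8*(2*1*3) = 8*6 = 48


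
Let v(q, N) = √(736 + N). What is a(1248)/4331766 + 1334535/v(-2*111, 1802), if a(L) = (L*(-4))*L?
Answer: -1038336/721961 + 444845*√282/282 ≈ 26489.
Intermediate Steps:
a(L) = -4*L² (a(L) = (-4*L)*L = -4*L²)
a(1248)/4331766 + 1334535/v(-2*111, 1802) = -4*1248²/4331766 + 1334535/(√(736 + 1802)) = -4*1557504*(1/4331766) + 1334535/(√2538) = -6230016*1/4331766 + 1334535/((3*√282)) = -1038336/721961 + 1334535*(√282/846) = -1038336/721961 + 444845*√282/282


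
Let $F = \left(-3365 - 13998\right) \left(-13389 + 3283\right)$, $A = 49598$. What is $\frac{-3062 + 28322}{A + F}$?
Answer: $\frac{2105}{14626673} \approx 0.00014392$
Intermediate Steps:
$F = 175470478$ ($F = \left(-17363\right) \left(-10106\right) = 175470478$)
$\frac{-3062 + 28322}{A + F} = \frac{-3062 + 28322}{49598 + 175470478} = \frac{25260}{175520076} = 25260 \cdot \frac{1}{175520076} = \frac{2105}{14626673}$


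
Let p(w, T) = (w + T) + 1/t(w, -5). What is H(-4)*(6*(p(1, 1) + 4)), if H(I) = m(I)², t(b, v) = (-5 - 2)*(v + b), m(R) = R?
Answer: 4056/7 ≈ 579.43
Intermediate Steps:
t(b, v) = -7*b - 7*v (t(b, v) = -7*(b + v) = -7*b - 7*v)
H(I) = I²
p(w, T) = T + w + 1/(35 - 7*w) (p(w, T) = (w + T) + 1/(-7*w - 7*(-5)) = (T + w) + 1/(-7*w + 35) = (T + w) + 1/(35 - 7*w) = T + w + 1/(35 - 7*w))
H(-4)*(6*(p(1, 1) + 4)) = (-4)²*(6*((-⅐ + (-5 + 1)*(1 + 1))/(-5 + 1) + 4)) = 16*(6*((-⅐ - 4*2)/(-4) + 4)) = 16*(6*(-(-⅐ - 8)/4 + 4)) = 16*(6*(-¼*(-57/7) + 4)) = 16*(6*(57/28 + 4)) = 16*(6*(169/28)) = 16*(507/14) = 4056/7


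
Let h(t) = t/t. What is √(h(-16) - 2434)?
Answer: I*√2433 ≈ 49.325*I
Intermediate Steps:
h(t) = 1
√(h(-16) - 2434) = √(1 - 2434) = √(-2433) = I*√2433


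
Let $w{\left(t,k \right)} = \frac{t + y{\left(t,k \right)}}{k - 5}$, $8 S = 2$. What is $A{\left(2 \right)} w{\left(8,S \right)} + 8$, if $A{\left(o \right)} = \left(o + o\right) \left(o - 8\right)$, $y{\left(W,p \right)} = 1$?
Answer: $\frac{1016}{19} \approx 53.474$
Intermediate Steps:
$S = \frac{1}{4}$ ($S = \frac{1}{8} \cdot 2 = \frac{1}{4} \approx 0.25$)
$A{\left(o \right)} = 2 o \left(-8 + o\right)$
$w{\left(t,k \right)} = \frac{1 + t}{-5 + k}$ ($w{\left(t,k \right)} = \frac{t + 1}{k - 5} = \frac{1 + t}{-5 + k}$)
$A{\left(2 \right)} w{\left(8,S \right)} + 8 = 2 \cdot 2 \left(-8 + 2\right) \frac{1 + 8}{-5 + \frac{1}{4}} + 8 = 2 \cdot 2 \left(-6\right) \frac{1}{- \frac{19}{4}} \cdot 9 + 8 = - 24 \left(\left(- \frac{4}{19}\right) 9\right) + 8 = \left(-24\right) \left(- \frac{36}{19}\right) + 8 = \frac{864}{19} + 8 = \frac{1016}{19}$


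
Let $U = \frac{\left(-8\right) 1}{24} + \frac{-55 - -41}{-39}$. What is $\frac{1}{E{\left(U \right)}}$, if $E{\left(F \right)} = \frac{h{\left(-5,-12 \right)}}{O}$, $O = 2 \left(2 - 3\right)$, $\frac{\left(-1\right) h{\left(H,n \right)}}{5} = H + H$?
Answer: $- \frac{1}{25} \approx -0.04$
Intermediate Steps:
$h{\left(H,n \right)} = - 10 H$ ($h{\left(H,n \right)} = - 5 \left(H + H\right) = - 5 \cdot 2 H = - 10 H$)
$O = -2$ ($O = 2 \left(-1\right) = -2$)
$U = \frac{1}{39}$ ($U = \left(-8\right) \frac{1}{24} + \left(-55 + 41\right) \left(- \frac{1}{39}\right) = - \frac{1}{3} - - \frac{14}{39} = - \frac{1}{3} + \frac{14}{39} = \frac{1}{39} \approx 0.025641$)
$E{\left(F \right)} = -25$ ($E{\left(F \right)} = \frac{\left(-10\right) \left(-5\right)}{-2} = 50 \left(- \frac{1}{2}\right) = -25$)
$\frac{1}{E{\left(U \right)}} = \frac{1}{-25} = - \frac{1}{25}$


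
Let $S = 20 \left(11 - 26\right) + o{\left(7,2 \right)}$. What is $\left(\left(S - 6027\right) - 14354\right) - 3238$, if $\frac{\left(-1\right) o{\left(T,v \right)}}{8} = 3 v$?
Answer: $-23967$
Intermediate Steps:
$o{\left(T,v \right)} = - 24 v$ ($o{\left(T,v \right)} = - 8 \cdot 3 v = - 24 v$)
$S = -348$ ($S = 20 \left(11 - 26\right) - 48 = 20 \left(-15\right) - 48 = -300 - 48 = -348$)
$\left(\left(S - 6027\right) - 14354\right) - 3238 = \left(\left(-348 - 6027\right) - 14354\right) - 3238 = \left(-6375 - 14354\right) - 3238 = -20729 - 3238 = -23967$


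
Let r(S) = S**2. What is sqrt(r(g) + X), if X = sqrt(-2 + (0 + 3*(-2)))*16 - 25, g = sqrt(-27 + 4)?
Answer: 4*sqrt(-3 + 2*I*sqrt(2)) ≈ 2.9975 + 7.5488*I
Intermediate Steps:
g = I*sqrt(23) (g = sqrt(-23) = I*sqrt(23) ≈ 4.7958*I)
X = -25 + 32*I*sqrt(2) (X = sqrt(-2 + (0 - 6))*16 - 25 = sqrt(-2 - 6)*16 - 25 = sqrt(-8)*16 - 25 = (2*I*sqrt(2))*16 - 25 = 32*I*sqrt(2) - 25 = -25 + 32*I*sqrt(2) ≈ -25.0 + 45.255*I)
sqrt(r(g) + X) = sqrt((I*sqrt(23))**2 + (-25 + 32*I*sqrt(2))) = sqrt(-23 + (-25 + 32*I*sqrt(2))) = sqrt(-48 + 32*I*sqrt(2))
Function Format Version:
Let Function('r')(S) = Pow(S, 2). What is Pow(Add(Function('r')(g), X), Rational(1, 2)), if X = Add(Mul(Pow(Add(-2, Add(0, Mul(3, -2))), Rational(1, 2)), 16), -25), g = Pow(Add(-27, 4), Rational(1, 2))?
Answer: Mul(4, Pow(Add(-3, Mul(2, I, Pow(2, Rational(1, 2)))), Rational(1, 2))) ≈ Add(2.9975, Mul(7.5488, I))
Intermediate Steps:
g = Mul(I, Pow(23, Rational(1, 2))) (g = Pow(-23, Rational(1, 2)) = Mul(I, Pow(23, Rational(1, 2))) ≈ Mul(4.7958, I))
X = Add(-25, Mul(32, I, Pow(2, Rational(1, 2)))) (X = Add(Mul(Pow(Add(-2, Add(0, -6)), Rational(1, 2)), 16), -25) = Add(Mul(Pow(Add(-2, -6), Rational(1, 2)), 16), -25) = Add(Mul(Pow(-8, Rational(1, 2)), 16), -25) = Add(Mul(Mul(2, I, Pow(2, Rational(1, 2))), 16), -25) = Add(Mul(32, I, Pow(2, Rational(1, 2))), -25) = Add(-25, Mul(32, I, Pow(2, Rational(1, 2)))) ≈ Add(-25.000, Mul(45.255, I)))
Pow(Add(Function('r')(g), X), Rational(1, 2)) = Pow(Add(Pow(Mul(I, Pow(23, Rational(1, 2))), 2), Add(-25, Mul(32, I, Pow(2, Rational(1, 2))))), Rational(1, 2)) = Pow(Add(-23, Add(-25, Mul(32, I, Pow(2, Rational(1, 2))))), Rational(1, 2)) = Pow(Add(-48, Mul(32, I, Pow(2, Rational(1, 2)))), Rational(1, 2))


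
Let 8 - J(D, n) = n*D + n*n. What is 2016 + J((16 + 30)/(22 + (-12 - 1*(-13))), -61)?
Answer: -1575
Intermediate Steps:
J(D, n) = 8 - n² - D*n (J(D, n) = 8 - (n*D + n*n) = 8 - (D*n + n²) = 8 - (n² + D*n) = 8 + (-n² - D*n) = 8 - n² - D*n)
2016 + J((16 + 30)/(22 + (-12 - 1*(-13))), -61) = 2016 + (8 - 1*(-61)² - 1*(16 + 30)/(22 + (-12 - 1*(-13)))*(-61)) = 2016 + (8 - 1*3721 - 1*46/(22 + (-12 + 13))*(-61)) = 2016 + (8 - 3721 - 1*46/(22 + 1)*(-61)) = 2016 + (8 - 3721 - 1*46/23*(-61)) = 2016 + (8 - 3721 - 1*46*(1/23)*(-61)) = 2016 + (8 - 3721 - 1*2*(-61)) = 2016 + (8 - 3721 + 122) = 2016 - 3591 = -1575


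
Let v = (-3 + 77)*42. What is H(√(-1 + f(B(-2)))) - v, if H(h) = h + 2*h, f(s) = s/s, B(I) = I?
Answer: -3108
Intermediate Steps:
f(s) = 1
H(h) = 3*h
v = 3108 (v = 74*42 = 3108)
H(√(-1 + f(B(-2)))) - v = 3*√(-1 + 1) - 1*3108 = 3*√0 - 3108 = 3*0 - 3108 = 0 - 3108 = -3108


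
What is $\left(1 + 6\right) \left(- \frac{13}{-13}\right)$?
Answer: $7$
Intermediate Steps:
$\left(1 + 6\right) \left(- \frac{13}{-13}\right) = 7 \left(\left(-13\right) \left(- \frac{1}{13}\right)\right) = 7 \cdot 1 = 7$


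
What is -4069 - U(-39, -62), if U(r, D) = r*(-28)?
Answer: -5161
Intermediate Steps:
U(r, D) = -28*r
-4069 - U(-39, -62) = -4069 - (-28)*(-39) = -4069 - 1*1092 = -4069 - 1092 = -5161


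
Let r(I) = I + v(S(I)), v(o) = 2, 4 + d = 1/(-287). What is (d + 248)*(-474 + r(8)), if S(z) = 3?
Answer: -32492528/287 ≈ -1.1321e+5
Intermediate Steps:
d = -1149/287 (d = -4 + 1/(-287) = -4 - 1/287 = -1149/287 ≈ -4.0035)
r(I) = 2 + I (r(I) = I + 2 = 2 + I)
(d + 248)*(-474 + r(8)) = (-1149/287 + 248)*(-474 + (2 + 8)) = 70027*(-474 + 10)/287 = (70027/287)*(-464) = -32492528/287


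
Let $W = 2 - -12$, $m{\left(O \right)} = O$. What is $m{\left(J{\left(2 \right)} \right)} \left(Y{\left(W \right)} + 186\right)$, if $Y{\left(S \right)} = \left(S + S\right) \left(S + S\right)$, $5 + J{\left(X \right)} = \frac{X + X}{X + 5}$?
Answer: $- \frac{30070}{7} \approx -4295.7$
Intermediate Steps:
$J{\left(X \right)} = -5 + \frac{2 X}{5 + X}$ ($J{\left(X \right)} = -5 + \frac{X + X}{X + 5} = -5 + \frac{2 X}{5 + X}$)
$W = 14$ ($W = 2 + 12 = 14$)
$Y{\left(S \right)} = 4 S^{2}$ ($Y{\left(S \right)} = 2 S 2 S = 4 S^{2}$)
$m{\left(J{\left(2 \right)} \right)} \left(Y{\left(W \right)} + 186\right) = \frac{-25 - 6}{5 + 2} \left(4 \cdot 14^{2} + 186\right) = \frac{-25 - 6}{7} \left(4 \cdot 196 + 186\right) = \frac{1}{7} \left(-31\right) \left(784 + 186\right) = \left(- \frac{31}{7}\right) 970 = - \frac{30070}{7}$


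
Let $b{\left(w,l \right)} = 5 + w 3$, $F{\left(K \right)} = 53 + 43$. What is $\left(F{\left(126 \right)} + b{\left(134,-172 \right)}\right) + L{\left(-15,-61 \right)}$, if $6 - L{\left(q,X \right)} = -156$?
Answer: $665$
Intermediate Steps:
$F{\left(K \right)} = 96$
$b{\left(w,l \right)} = 5 + 3 w$
$L{\left(q,X \right)} = 162$ ($L{\left(q,X \right)} = 6 - -156 = 6 + 156 = 162$)
$\left(F{\left(126 \right)} + b{\left(134,-172 \right)}\right) + L{\left(-15,-61 \right)} = \left(96 + \left(5 + 3 \cdot 134\right)\right) + 162 = \left(96 + \left(5 + 402\right)\right) + 162 = \left(96 + 407\right) + 162 = 503 + 162 = 665$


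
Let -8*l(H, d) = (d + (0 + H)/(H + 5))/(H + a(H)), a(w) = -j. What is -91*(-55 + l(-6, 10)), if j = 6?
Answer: 29939/6 ≈ 4989.8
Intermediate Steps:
a(w) = -6 (a(w) = -1*6 = -6)
l(H, d) = -(d + H/(5 + H))/(8*(-6 + H)) (l(H, d) = -(d + (0 + H)/(H + 5))/(8*(H - 6)) = -(d + H/(5 + H))/(8*(-6 + H)))
-91*(-55 + l(-6, 10)) = -91*(-55 + (-6 + 5*10 - 6*10)/(8*(30 - 6 - 1*(-6)**2))) = -91*(-55 + (-6 + 50 - 60)/(8*(30 - 6 - 1*36))) = -91*(-55 + (1/8)*(-16)/(30 - 6 - 36)) = -91*(-55 + (1/8)*(-16)/(-12)) = -91*(-55 + (1/8)*(-1/12)*(-16)) = -91*(-55 + 1/6) = -91*(-329/6) = 29939/6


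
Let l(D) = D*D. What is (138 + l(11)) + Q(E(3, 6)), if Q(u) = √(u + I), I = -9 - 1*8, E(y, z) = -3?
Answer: 259 + 2*I*√5 ≈ 259.0 + 4.4721*I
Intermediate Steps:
l(D) = D²
I = -17 (I = -9 - 8 = -17)
Q(u) = √(-17 + u) (Q(u) = √(u - 17) = √(-17 + u))
(138 + l(11)) + Q(E(3, 6)) = (138 + 11²) + √(-17 - 3) = (138 + 121) + √(-20) = 259 + 2*I*√5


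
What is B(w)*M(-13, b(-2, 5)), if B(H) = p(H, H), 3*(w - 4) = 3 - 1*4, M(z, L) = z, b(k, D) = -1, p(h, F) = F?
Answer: -143/3 ≈ -47.667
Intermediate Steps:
w = 11/3 (w = 4 + (3 - 1*4)/3 = 4 + (3 - 4)/3 = 4 + (1/3)*(-1) = 4 - 1/3 = 11/3 ≈ 3.6667)
B(H) = H
B(w)*M(-13, b(-2, 5)) = (11/3)*(-13) = -143/3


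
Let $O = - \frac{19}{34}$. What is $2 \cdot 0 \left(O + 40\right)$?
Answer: $0$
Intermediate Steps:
$O = - \frac{19}{34}$ ($O = \left(-19\right) \frac{1}{34} = - \frac{19}{34} \approx -0.55882$)
$2 \cdot 0 \left(O + 40\right) = 2 \cdot 0 \left(- \frac{19}{34} + 40\right) = 0 \cdot \frac{1341}{34} = 0$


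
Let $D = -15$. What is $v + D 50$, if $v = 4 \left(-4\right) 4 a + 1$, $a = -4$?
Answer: $-493$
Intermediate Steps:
$v = 257$ ($v = 4 \left(-4\right) 4 \left(-4\right) + 1 = 4 \left(\left(-16\right) \left(-4\right)\right) + 1 = 4 \cdot 64 + 1 = 256 + 1 = 257$)
$v + D 50 = 257 - 750 = -493$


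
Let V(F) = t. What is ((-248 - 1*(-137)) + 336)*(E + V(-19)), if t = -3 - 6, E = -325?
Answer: -75150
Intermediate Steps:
t = -9
V(F) = -9
((-248 - 1*(-137)) + 336)*(E + V(-19)) = ((-248 - 1*(-137)) + 336)*(-325 - 9) = ((-248 + 137) + 336)*(-334) = (-111 + 336)*(-334) = 225*(-334) = -75150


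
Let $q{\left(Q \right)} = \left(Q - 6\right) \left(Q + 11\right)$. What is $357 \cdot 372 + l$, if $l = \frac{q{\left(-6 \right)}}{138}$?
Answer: $\frac{3054482}{23} \approx 1.328 \cdot 10^{5}$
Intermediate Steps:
$q{\left(Q \right)} = \left(-6 + Q\right) \left(11 + Q\right)$
$l = - \frac{10}{23}$ ($l = \frac{-66 + \left(-6\right)^{2} + 5 \left(-6\right)}{138} = \left(-66 + 36 - 30\right) \frac{1}{138} = \left(-60\right) \frac{1}{138} = - \frac{10}{23} \approx -0.43478$)
$357 \cdot 372 + l = 357 \cdot 372 - \frac{10}{23} = 132804 - \frac{10}{23} = \frac{3054482}{23}$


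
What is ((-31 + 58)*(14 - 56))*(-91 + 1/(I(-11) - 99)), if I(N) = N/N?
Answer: 722439/7 ≈ 1.0321e+5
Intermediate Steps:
I(N) = 1
((-31 + 58)*(14 - 56))*(-91 + 1/(I(-11) - 99)) = ((-31 + 58)*(14 - 56))*(-91 + 1/(1 - 99)) = (27*(-42))*(-91 + 1/(-98)) = -1134*(-91 - 1/98) = -1134*(-8919/98) = 722439/7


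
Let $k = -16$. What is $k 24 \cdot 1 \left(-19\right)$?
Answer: $7296$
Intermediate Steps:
$k 24 \cdot 1 \left(-19\right) = \left(-16\right) 24 \cdot 1 \left(-19\right) = \left(-384\right) \left(-19\right) = 7296$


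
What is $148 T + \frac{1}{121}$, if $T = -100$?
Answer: $- \frac{1790799}{121} \approx -14800.0$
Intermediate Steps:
$148 T + \frac{1}{121} = 148 \left(-100\right) + \frac{1}{121} = -14800 + \frac{1}{121} = - \frac{1790799}{121}$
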